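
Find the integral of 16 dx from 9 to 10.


The integral of a constant k over [a, b] equals k * (b - a).
integral from 9 to 10 of 16 dx
= 16 * (10 - 9)
= 16 * 1
= 16

16


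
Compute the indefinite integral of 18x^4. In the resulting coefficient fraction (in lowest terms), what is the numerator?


Apply the power rule for integration:
integral of ax^n dx = a/(n+1) * x^(n+1) + C
integral of 18x^4 dx
= 18/5 * x^5 + C
The coefficient in lowest terms is 18/5, and its numerator is 18

18


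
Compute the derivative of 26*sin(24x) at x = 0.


Apply the chain rule to differentiate 26*sin(24x):
d/dx [26*sin(24x)]
= 26 * cos(24x) * d/dx(24x)
= 26 * 24 * cos(24x)
= 624 * cos(24x)
Evaluate at x = 0:
= 624 * cos(0)
= 624 * 1
= 624

624


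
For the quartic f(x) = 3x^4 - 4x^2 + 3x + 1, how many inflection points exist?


Inflection points occur where f''(x) = 0 and concavity changes.
f(x) = 3x^4 - 4x^2 + 3x + 1
f'(x) = 12x^3 - 8x + 3
f''(x) = 36x^2 - 8
This is a quadratic in x. Use the discriminant to count real roots.
Discriminant = (0)^2 - 4 * 36 * (-8)
= 0 - (-1152)
= 1152
Since discriminant > 0, f''(x) = 0 has 2 distinct real solutions.
A quadratic with two distinct real roots changes sign at each root, so concavity changes at both.
Number of inflection points: 2

2


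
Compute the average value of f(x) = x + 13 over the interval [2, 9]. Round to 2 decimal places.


Average value = 1/(b-a) * integral from a to b of f(x) dx
First compute the integral of x + 13:
F(x) = (1/2)x^2 + 13x
F(9) = 1/2 * 81 + 13 * 9 = 315/2
F(2) = 1/2 * 4 + 13 * 2 = 28
Integral = 315/2 - 28 = 259/2
Average = (259/2) / (9 - 2) = (259/2) / 7
= 37/2 = 18.50

18.50


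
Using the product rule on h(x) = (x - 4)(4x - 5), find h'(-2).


Let u(x) = x - 4 and v(x) = 4x - 5
u'(x) = 1
v'(x) = 4
Product rule: h'(x) = u'(x)*v(x) + u(x)*v'(x)
= 1 * (4x - 5) + (x - 4) * 4
At x = -2:
u(-2) = 1 * (-2) - 4 = -6
v(-2) = 4 * (-2) - 5 = -13
h'(-2) = 1 * (-13) + (-6) * 4
= -13 - 24
= -37

-37


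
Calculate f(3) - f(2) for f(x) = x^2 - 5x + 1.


Net change = f(b) - f(a)
f(x) = x^2 - 5x + 1
Compute f(3):
f(3) = 1 * 3^2 - 5 * 3 + 1
= 9 - 15 + 1
= -5
Compute f(2):
f(2) = 1 * 2^2 - 5 * 2 + 1
= 4 - 10 + 1
= -5
Net change = -5 - (-5) = 0

0


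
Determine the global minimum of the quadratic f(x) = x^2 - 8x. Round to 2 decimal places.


For a quadratic f(x) = ax^2 + bx + c with a > 0, the minimum is at the vertex.
Vertex x-coordinate: x = -b/(2a)
x = -(-8) / (2 * 1)
x = 8/2 = 4
Substitute back to find the minimum value:
f(4) = 1 * 4^2 - 8 * 4 + 0
= 16 - 32 + 0
= -16 = -16.00

-16.00


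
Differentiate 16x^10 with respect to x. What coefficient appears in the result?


We apply the power rule: d/dx [ax^n] = a*n * x^(n-1)
d/dx [16x^10]
= 16 * 10 * x^(10-1)
= 160x^9
The coefficient is 160

160


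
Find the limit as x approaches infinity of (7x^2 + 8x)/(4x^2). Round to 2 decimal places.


For limits at infinity with equal-degree polynomials,
we compare leading coefficients.
Numerator leading term: 7x^2
Denominator leading term: 4x^2
Divide both by x^2:
lim = (7 + 8/x) / (4)
As x -> infinity, the 1/x and 1/x^2 terms vanish:
= 7/4 = 1.75

1.75


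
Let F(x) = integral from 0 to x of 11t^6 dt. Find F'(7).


By the Fundamental Theorem of Calculus (Part 1):
If F(x) = integral from 0 to x of f(t) dt, then F'(x) = f(x)
Here f(t) = 11t^6
So F'(x) = 11x^6
Evaluate at x = 7:
F'(7) = 11 * 7^6
= 11 * 117649
= 1294139

1294139


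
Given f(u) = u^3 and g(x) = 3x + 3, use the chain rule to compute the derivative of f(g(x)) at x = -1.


Using the chain rule: (f(g(x)))' = f'(g(x)) * g'(x)
First, find g(-1):
g(-1) = 3 * (-1) + 3 = 0
Next, f'(u) = 3u^2
And g'(x) = 3
So f'(g(-1)) * g'(-1)
= 3 * 0^2 * 3
= 3 * 0 * 3
= 0

0


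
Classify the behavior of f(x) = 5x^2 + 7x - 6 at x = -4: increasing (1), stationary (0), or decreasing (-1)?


Compute f'(x) to determine behavior:
f'(x) = 10x + 7
f'(-4) = 10 * (-4) + 7
= -40 + 7
= -33
Since f'(-4) < 0, the function is decreasing (-1)

-1


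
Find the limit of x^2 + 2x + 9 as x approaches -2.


Since polynomials are continuous, we use direct substitution.
lim(x->-2) of x^2 + 2x + 9
= 1 * (-2)^2 + 2 * (-2) + 9
= 4 - 4 + 9
= 9

9


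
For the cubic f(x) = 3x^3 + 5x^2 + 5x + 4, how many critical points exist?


Find where f'(x) = 0:
f(x) = 3x^3 + 5x^2 + 5x + 4
f'(x) = 9x^2 + 10x + 5
This is a quadratic in x. Use the discriminant to count real roots.
Discriminant = (10)^2 - 4 * 9 * 5
= 100 - 180
= -80
Since discriminant < 0, f'(x) = 0 has no real solutions.
Number of critical points: 0

0


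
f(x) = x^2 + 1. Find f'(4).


Differentiate term by term using power and sum rules:
f(x) = x^2 + 1
f'(x) = 2x
Substitute x = 4:
f'(4) = 2 * 4 + 0
= 8 + 0
= 8

8


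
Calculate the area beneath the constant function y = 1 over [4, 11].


The area under a constant function y = 1 is a rectangle.
Width = 11 - 4 = 7
Height = 1
Area = width * height
= 7 * 1
= 7

7


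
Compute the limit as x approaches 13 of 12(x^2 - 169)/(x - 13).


Direct substitution gives 0/0, so we factor the numerator.
Factor: 12(x^2 - 169) = 12 * (x - 13)(x + 13)
Cancel the common factor (x - 13):
12(x^2 - 169)/(x - 13) = 12 * (x + 13)
Now substitute x = 13:
= 12 * (13 + 13) = 312

312


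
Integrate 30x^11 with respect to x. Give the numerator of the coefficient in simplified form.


Apply the power rule for integration:
integral of ax^n dx = a/(n+1) * x^(n+1) + C
integral of 30x^11 dx
= 30/12 * x^12 + C
= 5/2 * x^12 + C
The coefficient in lowest terms is 5/2, and its numerator is 5

5


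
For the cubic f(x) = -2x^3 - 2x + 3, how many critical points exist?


Find where f'(x) = 0:
f(x) = -2x^3 - 2x + 3
f'(x) = -6x^2 - 2
This is a quadratic in x. Use the discriminant to count real roots.
Discriminant = (0)^2 - 4 * (-6) * (-2)
= 0 - 48
= -48
Since discriminant < 0, f'(x) = 0 has no real solutions.
Number of critical points: 0

0


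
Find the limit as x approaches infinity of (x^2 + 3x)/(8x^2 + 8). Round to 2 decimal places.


For limits at infinity with equal-degree polynomials,
we compare leading coefficients.
Numerator leading term: x^2
Denominator leading term: 8x^2
Divide both by x^2:
lim = (1 + 3/x) / (8 + 8/x^2)
As x -> infinity, the 1/x and 1/x^2 terms vanish:
= 1/8 ≈ 0.13

0.13


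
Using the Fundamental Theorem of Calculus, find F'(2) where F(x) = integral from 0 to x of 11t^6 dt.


By the Fundamental Theorem of Calculus (Part 1):
If F(x) = integral from 0 to x of f(t) dt, then F'(x) = f(x)
Here f(t) = 11t^6
So F'(x) = 11x^6
Evaluate at x = 2:
F'(2) = 11 * 2^6
= 11 * 64
= 704

704


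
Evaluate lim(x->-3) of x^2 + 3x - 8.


Since polynomials are continuous, we use direct substitution.
lim(x->-3) of x^2 + 3x - 8
= 1 * (-3)^2 + 3 * (-3) - 8
= 9 - 9 - 8
= -8

-8


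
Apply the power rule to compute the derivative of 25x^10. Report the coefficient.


We apply the power rule: d/dx [ax^n] = a*n * x^(n-1)
d/dx [25x^10]
= 25 * 10 * x^(10-1)
= 250x^9
The coefficient is 250

250


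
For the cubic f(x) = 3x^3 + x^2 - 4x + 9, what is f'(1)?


Differentiate f(x) = 3x^3 + x^2 - 4x + 9 term by term:
f'(x) = 9x^2 + 2x - 4
Substitute x = 1:
f'(1) = 9 * 1^2 + 2 * 1 - 4
= 9 + 2 - 4
= 7

7


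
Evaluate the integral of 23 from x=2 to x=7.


The integral of a constant k over [a, b] equals k * (b - a).
integral from 2 to 7 of 23 dx
= 23 * (7 - 2)
= 23 * 5
= 115

115


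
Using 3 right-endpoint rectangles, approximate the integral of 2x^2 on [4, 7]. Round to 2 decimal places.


Right Riemann sum uses right endpoints of each subinterval.
Interval: [4, 7], n = 3
dx = (7 - 4) / 3 = 1
Right endpoints: [5, 6, 7]
f values: [50, 72, 98]
Sum = dx * (sum of f values)
= 1 * 220
= 220 = 220.00

220.00


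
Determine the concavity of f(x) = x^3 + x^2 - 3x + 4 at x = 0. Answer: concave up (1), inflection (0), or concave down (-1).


Concavity is determined by the sign of f''(x).
f(x) = x^3 + x^2 - 3x + 4
f'(x) = 3x^2 + 2x - 3
f''(x) = 6x + 2
f''(0) = 6 * 0 + 2
= 0 + 2
= 2
Since f''(0) > 0, the function is concave up (1)

1


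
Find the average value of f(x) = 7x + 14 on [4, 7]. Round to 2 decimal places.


Average value = 1/(b-a) * integral from a to b of f(x) dx
First compute the integral of 7x + 14:
F(x) = (7/2)x^2 + 14x
F(7) = 7/2 * 49 + 14 * 7 = 539/2
F(4) = 7/2 * 16 + 14 * 4 = 112
Integral = 539/2 - 112 = 315/2
Average = (315/2) / (7 - 4) = (315/2) / 3
= 105/2 = 52.50

52.50


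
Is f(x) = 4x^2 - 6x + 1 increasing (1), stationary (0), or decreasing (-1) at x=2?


Compute f'(x) to determine behavior:
f'(x) = 8x - 6
f'(2) = 8 * 2 - 6
= 16 - 6
= 10
Since f'(2) > 0, the function is increasing (1)

1


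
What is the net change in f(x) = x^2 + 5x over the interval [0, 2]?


Net change = f(b) - f(a)
f(x) = x^2 + 5x
Compute f(2):
f(2) = 1 * 2^2 + 5 * 2 + 0
= 4 + 10 + 0
= 14
Compute f(0):
f(0) = 1 * 0^2 + 5 * 0 + 0
= 0 + 0 + 0
= 0
Net change = 14 - 0 = 14

14


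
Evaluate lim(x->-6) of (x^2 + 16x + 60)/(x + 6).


Direct substitution gives 0/0, so we factor the numerator.
Factor: (x^2 + 16x + 60) = (x + 6)(x + 10)
Cancel the common factor (x + 6):
(x^2 + 16x + 60)/(x + 6) = (x + 10)
Now substitute x = -6:
= (-6) - (-10) = 4

4


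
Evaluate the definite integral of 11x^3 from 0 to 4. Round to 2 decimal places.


Find the antiderivative of 11x^3:
F(x) = 11/4 * x^4
Apply the Fundamental Theorem of Calculus:
F(4) - F(0)
= 11/4 * 4^4 - 11/4 * 0^4
= 11/4 * (256 - 0)
= 11/4 * 256
= 704 = 704.00

704.00


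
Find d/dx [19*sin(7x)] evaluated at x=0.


Apply the chain rule to differentiate 19*sin(7x):
d/dx [19*sin(7x)]
= 19 * cos(7x) * d/dx(7x)
= 19 * 7 * cos(7x)
= 133 * cos(7x)
Evaluate at x = 0:
= 133 * cos(0)
= 133 * 1
= 133

133


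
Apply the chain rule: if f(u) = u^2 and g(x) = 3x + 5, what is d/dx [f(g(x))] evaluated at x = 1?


Using the chain rule: (f(g(x)))' = f'(g(x)) * g'(x)
First, find g(1):
g(1) = 3 * 1 + 5 = 8
Next, f'(u) = 2u
And g'(x) = 3
So f'(g(1)) * g'(1)
= 2 * 8 * 3
= 48

48


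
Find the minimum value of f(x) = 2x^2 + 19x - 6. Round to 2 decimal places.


For a quadratic f(x) = ax^2 + bx + c with a > 0, the minimum is at the vertex.
Vertex x-coordinate: x = -b/(2a)
x = -(19) / (2 * 2)
x = -19/4
Substitute back to find the minimum value:
f(-19/4) = 2 * (-19/4)^2 + 19 * (-19/4) - 6
= 361/8 - 361/4 - 6
= -409/8 ≈ -51.13

-51.13


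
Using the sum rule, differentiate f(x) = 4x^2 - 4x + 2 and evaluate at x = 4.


Differentiate term by term using power and sum rules:
f(x) = 4x^2 - 4x + 2
f'(x) = 8x - 4
Substitute x = 4:
f'(4) = 8 * 4 - 4
= 32 - 4
= 28

28


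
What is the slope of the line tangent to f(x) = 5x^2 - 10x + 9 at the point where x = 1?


The slope of the tangent line equals f'(x) at the point.
f(x) = 5x^2 - 10x + 9
f'(x) = 10x - 10
At x = 1:
f'(1) = 10 * 1 - 10
= 10 - 10
= 0

0


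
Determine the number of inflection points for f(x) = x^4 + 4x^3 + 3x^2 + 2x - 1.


Inflection points occur where f''(x) = 0 and concavity changes.
f(x) = x^4 + 4x^3 + 3x^2 + 2x - 1
f'(x) = 4x^3 + 12x^2 + 6x + 2
f''(x) = 12x^2 + 24x + 6
This is a quadratic in x. Use the discriminant to count real roots.
Discriminant = (24)^2 - 4 * 12 * 6
= 576 - 288
= 288
Since discriminant > 0, f''(x) = 0 has 2 distinct real solutions.
A quadratic with two distinct real roots changes sign at each root, so concavity changes at both.
Number of inflection points: 2

2


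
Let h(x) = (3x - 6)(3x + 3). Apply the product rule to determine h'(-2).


Let u(x) = 3x - 6 and v(x) = 3x + 3
u'(x) = 3
v'(x) = 3
Product rule: h'(x) = u'(x)*v(x) + u(x)*v'(x)
= 3 * (3x + 3) + (3x - 6) * 3
At x = -2:
u(-2) = 3 * (-2) - 6 = -12
v(-2) = 3 * (-2) + 3 = -3
h'(-2) = 3 * (-3) + (-12) * 3
= -9 - 36
= -45

-45


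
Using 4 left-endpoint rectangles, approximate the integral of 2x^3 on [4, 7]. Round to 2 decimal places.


Left Riemann sum uses left endpoints of each subinterval.
Interval: [4, 7], n = 4
dx = (7 - 4) / 4 = 3/4
Left endpoints: [4, 19/4, 11/2, 25/4]
f values: [128, 6859/32, 1331/4, 15625/32]
Sum = dx * (sum of f values)
= 3/4 * 9307/8
= 27921/32 ≈ 872.53

872.53


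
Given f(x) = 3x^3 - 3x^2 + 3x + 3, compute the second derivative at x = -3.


First derivative:
f'(x) = 9x^2 - 6x + 3
Second derivative:
f''(x) = 18x - 6
Substitute x = -3:
f''(-3) = 18 * (-3) - 6
= -54 - 6
= -60

-60


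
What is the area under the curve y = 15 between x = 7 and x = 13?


The area under a constant function y = 15 is a rectangle.
Width = 13 - 7 = 6
Height = 15
Area = width * height
= 6 * 15
= 90

90


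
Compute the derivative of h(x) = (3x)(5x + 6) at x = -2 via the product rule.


Let u(x) = 3x and v(x) = 5x + 6
u'(x) = 3
v'(x) = 5
Product rule: h'(x) = u'(x)*v(x) + u(x)*v'(x)
= 3 * (5x + 6) + (3x) * 5
At x = -2:
u(-2) = 3 * (-2) + 0 = -6
v(-2) = 5 * (-2) + 6 = -4
h'(-2) = 3 * (-4) + (-6) * 5
= -12 - 30
= -42

-42


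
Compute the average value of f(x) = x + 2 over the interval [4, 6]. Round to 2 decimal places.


Average value = 1/(b-a) * integral from a to b of f(x) dx
First compute the integral of x + 2:
F(x) = (1/2)x^2 + 2x
F(6) = 1/2 * 36 + 2 * 6 = 30
F(4) = 1/2 * 16 + 2 * 4 = 16
Integral = 30 - 16 = 14
Average = 14 / (6 - 4) = 14 / 2
= 7 = 7.00

7.00


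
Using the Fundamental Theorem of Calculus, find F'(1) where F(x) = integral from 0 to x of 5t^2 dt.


By the Fundamental Theorem of Calculus (Part 1):
If F(x) = integral from 0 to x of f(t) dt, then F'(x) = f(x)
Here f(t) = 5t^2
So F'(x) = 5x^2
Evaluate at x = 1:
F'(1) = 5 * 1^2
= 5 * 1
= 5

5


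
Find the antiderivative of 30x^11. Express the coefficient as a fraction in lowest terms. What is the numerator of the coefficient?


Apply the power rule for integration:
integral of ax^n dx = a/(n+1) * x^(n+1) + C
integral of 30x^11 dx
= 30/12 * x^12 + C
= 5/2 * x^12 + C
The coefficient in lowest terms is 5/2, and its numerator is 5

5


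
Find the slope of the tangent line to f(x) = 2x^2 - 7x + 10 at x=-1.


The slope of the tangent line equals f'(x) at the point.
f(x) = 2x^2 - 7x + 10
f'(x) = 4x - 7
At x = -1:
f'(-1) = 4 * (-1) - 7
= -4 - 7
= -11

-11


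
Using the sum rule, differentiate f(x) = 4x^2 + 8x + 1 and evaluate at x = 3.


Differentiate term by term using power and sum rules:
f(x) = 4x^2 + 8x + 1
f'(x) = 8x + 8
Substitute x = 3:
f'(3) = 8 * 3 + 8
= 24 + 8
= 32

32


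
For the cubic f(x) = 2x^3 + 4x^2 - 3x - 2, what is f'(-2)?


Differentiate f(x) = 2x^3 + 4x^2 - 3x - 2 term by term:
f'(x) = 6x^2 + 8x - 3
Substitute x = -2:
f'(-2) = 6 * (-2)^2 + 8 * (-2) - 3
= 24 - 16 - 3
= 5

5


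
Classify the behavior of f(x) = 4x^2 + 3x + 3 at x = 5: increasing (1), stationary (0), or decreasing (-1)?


Compute f'(x) to determine behavior:
f'(x) = 8x + 3
f'(5) = 8 * 5 + 3
= 40 + 3
= 43
Since f'(5) > 0, the function is increasing (1)

1


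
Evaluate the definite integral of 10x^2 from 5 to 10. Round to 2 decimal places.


Find the antiderivative of 10x^2:
F(x) = 10/3 * x^3
Apply the Fundamental Theorem of Calculus:
F(10) - F(5)
= 10/3 * 10^3 - 10/3 * 5^3
= 10/3 * (1000 - 125)
= 10/3 * 875
= 8750/3 ≈ 2916.67

2916.67


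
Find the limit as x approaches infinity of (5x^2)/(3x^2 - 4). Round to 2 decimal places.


For limits at infinity with equal-degree polynomials,
we compare leading coefficients.
Numerator leading term: 5x^2
Denominator leading term: 3x^2
Divide both by x^2:
lim = (5) / (3 - 4/x^2)
As x -> infinity, the 1/x and 1/x^2 terms vanish:
= 5/3 ≈ 1.67

1.67


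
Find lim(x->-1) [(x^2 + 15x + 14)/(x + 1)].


Direct substitution gives 0/0, so we factor the numerator.
Factor: (x^2 + 15x + 14) = (x + 1)(x + 14)
Cancel the common factor (x + 1):
(x^2 + 15x + 14)/(x + 1) = (x + 14)
Now substitute x = -1:
= (-1) - (-14) = 13

13


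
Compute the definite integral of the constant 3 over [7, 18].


The integral of a constant k over [a, b] equals k * (b - a).
integral from 7 to 18 of 3 dx
= 3 * (18 - 7)
= 3 * 11
= 33

33


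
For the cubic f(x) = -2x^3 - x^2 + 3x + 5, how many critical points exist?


Find where f'(x) = 0:
f(x) = -2x^3 - x^2 + 3x + 5
f'(x) = -6x^2 - 2x + 3
This is a quadratic in x. Use the discriminant to count real roots.
Discriminant = (-2)^2 - 4 * (-6) * 3
= 4 - (-72)
= 76
Since discriminant > 0, f'(x) = 0 has 2 real solutions.
Number of critical points: 2

2


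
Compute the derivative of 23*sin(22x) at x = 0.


Apply the chain rule to differentiate 23*sin(22x):
d/dx [23*sin(22x)]
= 23 * cos(22x) * d/dx(22x)
= 23 * 22 * cos(22x)
= 506 * cos(22x)
Evaluate at x = 0:
= 506 * cos(0)
= 506 * 1
= 506

506


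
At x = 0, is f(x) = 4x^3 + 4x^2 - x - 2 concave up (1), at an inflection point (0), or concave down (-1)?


Concavity is determined by the sign of f''(x).
f(x) = 4x^3 + 4x^2 - x - 2
f'(x) = 12x^2 + 8x - 1
f''(x) = 24x + 8
f''(0) = 24 * 0 + 8
= 0 + 8
= 8
Since f''(0) > 0, the function is concave up (1)

1


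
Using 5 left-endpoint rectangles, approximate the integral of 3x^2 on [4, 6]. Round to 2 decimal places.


Left Riemann sum uses left endpoints of each subinterval.
Interval: [4, 6], n = 5
dx = (6 - 4) / 5 = 2/5
Left endpoints: [4, 22/5, 24/5, 26/5, 28/5]
f values: [48, 1452/25, 1728/25, 2028/25, 2352/25]
Sum = dx * (sum of f values)
= 2/5 * 1752/5
= 3504/25 = 140.16

140.16


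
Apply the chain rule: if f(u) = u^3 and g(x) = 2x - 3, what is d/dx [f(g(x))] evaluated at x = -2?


Using the chain rule: (f(g(x)))' = f'(g(x)) * g'(x)
First, find g(-2):
g(-2) = 2 * (-2) - 3 = -7
Next, f'(u) = 3u^2
And g'(x) = 2
So f'(g(-2)) * g'(-2)
= 3 * (-7)^2 * 2
= 3 * 49 * 2
= 294

294


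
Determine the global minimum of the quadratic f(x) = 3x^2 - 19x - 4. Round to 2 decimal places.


For a quadratic f(x) = ax^2 + bx + c with a > 0, the minimum is at the vertex.
Vertex x-coordinate: x = -b/(2a)
x = -(-19) / (2 * 3)
x = 19/6
Substitute back to find the minimum value:
f(19/6) = 3 * (19/6)^2 - 19 * (19/6) - 4
= 361/12 - 361/6 - 4
= -409/12 ≈ -34.08

-34.08


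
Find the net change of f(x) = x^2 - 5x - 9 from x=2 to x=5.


Net change = f(b) - f(a)
f(x) = x^2 - 5x - 9
Compute f(5):
f(5) = 1 * 5^2 - 5 * 5 - 9
= 25 - 25 - 9
= -9
Compute f(2):
f(2) = 1 * 2^2 - 5 * 2 - 9
= 4 - 10 - 9
= -15
Net change = -9 - (-15) = 6

6


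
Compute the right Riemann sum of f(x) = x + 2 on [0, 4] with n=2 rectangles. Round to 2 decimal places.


Right Riemann sum uses right endpoints of each subinterval.
Interval: [0, 4], n = 2
dx = (4 - 0) / 2 = 2
Right endpoints: [2, 4]
f values: [4, 6]
Sum = dx * (sum of f values)
= 2 * 10
= 20 = 20.00

20.00


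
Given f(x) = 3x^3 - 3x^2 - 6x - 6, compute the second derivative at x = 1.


First derivative:
f'(x) = 9x^2 - 6x - 6
Second derivative:
f''(x) = 18x - 6
Substitute x = 1:
f''(1) = 18 * 1 - 6
= 18 - 6
= 12

12


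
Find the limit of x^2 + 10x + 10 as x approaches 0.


Since polynomials are continuous, we use direct substitution.
lim(x->0) of x^2 + 10x + 10
= 1 * 0^2 + 10 * 0 + 10
= 0 + 0 + 10
= 10

10


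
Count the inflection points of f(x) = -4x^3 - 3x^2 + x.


Inflection points occur where f''(x) = 0 and concavity changes.
f(x) = -4x^3 - 3x^2 + x
f'(x) = -12x^2 - 6x + 1
f''(x) = -24x - 6
Set f''(x) = 0:
-24x - 6 = 0
x = 6 / (-24) = -1/4
Since f''(x) is linear (degree 1), it changes sign at this point.
Therefore there is exactly 1 inflection point.

1


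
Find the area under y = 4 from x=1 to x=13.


The area under a constant function y = 4 is a rectangle.
Width = 13 - 1 = 12
Height = 4
Area = width * height
= 12 * 4
= 48

48


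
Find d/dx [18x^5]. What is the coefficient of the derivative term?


We apply the power rule: d/dx [ax^n] = a*n * x^(n-1)
d/dx [18x^5]
= 18 * 5 * x^(5-1)
= 90x^4
The coefficient is 90

90


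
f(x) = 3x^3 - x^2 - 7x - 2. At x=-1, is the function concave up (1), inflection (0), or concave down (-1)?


Concavity is determined by the sign of f''(x).
f(x) = 3x^3 - x^2 - 7x - 2
f'(x) = 9x^2 - 2x - 7
f''(x) = 18x - 2
f''(-1) = 18 * (-1) - 2
= -18 - 2
= -20
Since f''(-1) < 0, the function is concave down (-1)

-1


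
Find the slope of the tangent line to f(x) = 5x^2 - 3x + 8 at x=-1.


The slope of the tangent line equals f'(x) at the point.
f(x) = 5x^2 - 3x + 8
f'(x) = 10x - 3
At x = -1:
f'(-1) = 10 * (-1) - 3
= -10 - 3
= -13

-13


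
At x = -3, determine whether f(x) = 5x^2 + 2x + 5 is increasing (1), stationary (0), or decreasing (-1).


Compute f'(x) to determine behavior:
f'(x) = 10x + 2
f'(-3) = 10 * (-3) + 2
= -30 + 2
= -28
Since f'(-3) < 0, the function is decreasing (-1)

-1


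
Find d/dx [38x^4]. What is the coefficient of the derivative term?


We apply the power rule: d/dx [ax^n] = a*n * x^(n-1)
d/dx [38x^4]
= 38 * 4 * x^(4-1)
= 152x^3
The coefficient is 152

152


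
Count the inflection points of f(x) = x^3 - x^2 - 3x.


Inflection points occur where f''(x) = 0 and concavity changes.
f(x) = x^3 - x^2 - 3x
f'(x) = 3x^2 - 2x - 3
f''(x) = 6x - 2
Set f''(x) = 0:
6x - 2 = 0
x = 2 / 6 = 1/3
Since f''(x) is linear (degree 1), it changes sign at this point.
Therefore there is exactly 1 inflection point.

1


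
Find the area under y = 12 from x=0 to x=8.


The area under a constant function y = 12 is a rectangle.
Width = 8 - 0 = 8
Height = 12
Area = width * height
= 8 * 12
= 96

96


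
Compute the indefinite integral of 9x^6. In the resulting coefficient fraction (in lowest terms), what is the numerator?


Apply the power rule for integration:
integral of ax^n dx = a/(n+1) * x^(n+1) + C
integral of 9x^6 dx
= 9/7 * x^7 + C
The coefficient in lowest terms is 9/7, and its numerator is 9

9


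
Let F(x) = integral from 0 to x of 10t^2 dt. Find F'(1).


By the Fundamental Theorem of Calculus (Part 1):
If F(x) = integral from 0 to x of f(t) dt, then F'(x) = f(x)
Here f(t) = 10t^2
So F'(x) = 10x^2
Evaluate at x = 1:
F'(1) = 10 * 1^2
= 10 * 1
= 10

10


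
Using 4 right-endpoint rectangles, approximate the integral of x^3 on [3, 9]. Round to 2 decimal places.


Right Riemann sum uses right endpoints of each subinterval.
Interval: [3, 9], n = 4
dx = (9 - 3) / 4 = 3/2
Right endpoints: [9/2, 6, 15/2, 9]
f values: [729/8, 216, 3375/8, 729]
Sum = dx * (sum of f values)
= 3/2 * 1458
= 2187 = 2187.00

2187.00


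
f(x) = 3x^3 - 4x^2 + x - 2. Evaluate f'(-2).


Differentiate f(x) = 3x^3 - 4x^2 + x - 2 term by term:
f'(x) = 9x^2 - 8x + 1
Substitute x = -2:
f'(-2) = 9 * (-2)^2 - 8 * (-2) + 1
= 36 + 16 + 1
= 53

53


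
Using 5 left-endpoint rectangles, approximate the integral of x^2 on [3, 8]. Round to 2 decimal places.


Left Riemann sum uses left endpoints of each subinterval.
Interval: [3, 8], n = 5
dx = (8 - 3) / 5 = 1
Left endpoints: [3, 4, 5, 6, 7]
f values: [9, 16, 25, 36, 49]
Sum = dx * (sum of f values)
= 1 * 135
= 135 = 135.00

135.00


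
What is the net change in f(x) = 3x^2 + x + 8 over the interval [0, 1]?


Net change = f(b) - f(a)
f(x) = 3x^2 + x + 8
Compute f(1):
f(1) = 3 * 1^2 + 1 * 1 + 8
= 3 + 1 + 8
= 12
Compute f(0):
f(0) = 3 * 0^2 + 1 * 0 + 8
= 0 + 0 + 8
= 8
Net change = 12 - 8 = 4

4


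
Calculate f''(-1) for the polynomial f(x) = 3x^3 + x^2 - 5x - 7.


First derivative:
f'(x) = 9x^2 + 2x - 5
Second derivative:
f''(x) = 18x + 2
Substitute x = -1:
f''(-1) = 18 * (-1) + 2
= -18 + 2
= -16

-16


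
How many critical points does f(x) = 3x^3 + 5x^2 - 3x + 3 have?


Find where f'(x) = 0:
f(x) = 3x^3 + 5x^2 - 3x + 3
f'(x) = 9x^2 + 10x - 3
This is a quadratic in x. Use the discriminant to count real roots.
Discriminant = (10)^2 - 4 * 9 * (-3)
= 100 - (-108)
= 208
Since discriminant > 0, f'(x) = 0 has 2 real solutions.
Number of critical points: 2

2


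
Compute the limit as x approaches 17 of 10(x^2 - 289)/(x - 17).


Direct substitution gives 0/0, so we factor the numerator.
Factor: 10(x^2 - 289) = 10 * (x - 17)(x + 17)
Cancel the common factor (x - 17):
10(x^2 - 289)/(x - 17) = 10 * (x + 17)
Now substitute x = 17:
= 10 * (17 + 17) = 340

340


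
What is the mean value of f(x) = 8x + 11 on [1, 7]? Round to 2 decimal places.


Average value = 1/(b-a) * integral from a to b of f(x) dx
First compute the integral of 8x + 11:
F(x) = 4x^2 + 11x
F(7) = 4 * 49 + 11 * 7 = 273
F(1) = 4 * 1 + 11 * 1 = 15
Integral = 273 - 15 = 258
Average = 258 / (7 - 1) = 258 / 6
= 43 = 43.00

43.00


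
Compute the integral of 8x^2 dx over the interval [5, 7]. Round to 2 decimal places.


Find the antiderivative of 8x^2:
F(x) = 8/3 * x^3
Apply the Fundamental Theorem of Calculus:
F(7) - F(5)
= 8/3 * 7^3 - 8/3 * 5^3
= 8/3 * (343 - 125)
= 8/3 * 218
= 1744/3 ≈ 581.33

581.33


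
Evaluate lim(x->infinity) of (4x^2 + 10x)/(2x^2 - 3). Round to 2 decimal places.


For limits at infinity with equal-degree polynomials,
we compare leading coefficients.
Numerator leading term: 4x^2
Denominator leading term: 2x^2
Divide both by x^2:
lim = (4 + 10/x) / (2 - 3/x^2)
As x -> infinity, the 1/x and 1/x^2 terms vanish:
= 4/2 = 2 = 2.00

2.00


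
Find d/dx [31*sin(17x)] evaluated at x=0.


Apply the chain rule to differentiate 31*sin(17x):
d/dx [31*sin(17x)]
= 31 * cos(17x) * d/dx(17x)
= 31 * 17 * cos(17x)
= 527 * cos(17x)
Evaluate at x = 0:
= 527 * cos(0)
= 527 * 1
= 527

527


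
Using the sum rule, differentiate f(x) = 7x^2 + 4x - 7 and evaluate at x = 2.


Differentiate term by term using power and sum rules:
f(x) = 7x^2 + 4x - 7
f'(x) = 14x + 4
Substitute x = 2:
f'(2) = 14 * 2 + 4
= 28 + 4
= 32

32


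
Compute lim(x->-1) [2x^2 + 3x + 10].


Since polynomials are continuous, we use direct substitution.
lim(x->-1) of 2x^2 + 3x + 10
= 2 * (-1)^2 + 3 * (-1) + 10
= 2 - 3 + 10
= 9

9


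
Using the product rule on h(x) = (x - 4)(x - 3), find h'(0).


Let u(x) = x - 4 and v(x) = x - 3
u'(x) = 1
v'(x) = 1
Product rule: h'(x) = u'(x)*v(x) + u(x)*v'(x)
= 1 * (x - 3) + (x - 4) * 1
At x = 0:
u(0) = 1 * 0 - 4 = -4
v(0) = 1 * 0 - 3 = -3
h'(0) = 1 * (-3) + (-4) * 1
= -3 - 4
= -7

-7


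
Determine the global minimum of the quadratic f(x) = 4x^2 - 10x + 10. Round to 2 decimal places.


For a quadratic f(x) = ax^2 + bx + c with a > 0, the minimum is at the vertex.
Vertex x-coordinate: x = -b/(2a)
x = -(-10) / (2 * 4)
x = 10/8 = 5/4
Substitute back to find the minimum value:
f(5/4) = 4 * (5/4)^2 - 10 * (5/4) + 10
= 25/4 - 25/2 + 10
= 15/4 = 3.75

3.75


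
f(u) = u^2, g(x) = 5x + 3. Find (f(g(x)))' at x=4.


Using the chain rule: (f(g(x)))' = f'(g(x)) * g'(x)
First, find g(4):
g(4) = 5 * 4 + 3 = 23
Next, f'(u) = 2u
And g'(x) = 5
So f'(g(4)) * g'(4)
= 2 * 23 * 5
= 230

230


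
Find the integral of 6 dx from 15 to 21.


The integral of a constant k over [a, b] equals k * (b - a).
integral from 15 to 21 of 6 dx
= 6 * (21 - 15)
= 6 * 6
= 36

36


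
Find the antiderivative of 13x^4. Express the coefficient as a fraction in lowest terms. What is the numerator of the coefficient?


Apply the power rule for integration:
integral of ax^n dx = a/(n+1) * x^(n+1) + C
integral of 13x^4 dx
= 13/5 * x^5 + C
The coefficient in lowest terms is 13/5, and its numerator is 13

13


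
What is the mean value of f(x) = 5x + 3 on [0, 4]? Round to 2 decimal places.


Average value = 1/(b-a) * integral from a to b of f(x) dx
First compute the integral of 5x + 3:
F(x) = (5/2)x^2 + 3x
F(4) = 5/2 * 16 + 3 * 4 = 52
F(0) = 5/2 * 0 + 3 * 0 = 0
Integral = 52 - 0 = 52
Average = 52 / (4 - 0) = 52 / 4
= 13 = 13.00

13.00


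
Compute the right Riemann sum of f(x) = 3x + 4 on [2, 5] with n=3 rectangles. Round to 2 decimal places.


Right Riemann sum uses right endpoints of each subinterval.
Interval: [2, 5], n = 3
dx = (5 - 2) / 3 = 1
Right endpoints: [3, 4, 5]
f values: [13, 16, 19]
Sum = dx * (sum of f values)
= 1 * 48
= 48 = 48.00

48.00


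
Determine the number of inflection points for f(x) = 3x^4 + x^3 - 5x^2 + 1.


Inflection points occur where f''(x) = 0 and concavity changes.
f(x) = 3x^4 + x^3 - 5x^2 + 1
f'(x) = 12x^3 + 3x^2 - 10x
f''(x) = 36x^2 + 6x - 10
This is a quadratic in x. Use the discriminant to count real roots.
Discriminant = (6)^2 - 4 * 36 * (-10)
= 36 - (-1440)
= 1476
Since discriminant > 0, f''(x) = 0 has 2 distinct real solutions.
A quadratic with two distinct real roots changes sign at each root, so concavity changes at both.
Number of inflection points: 2

2


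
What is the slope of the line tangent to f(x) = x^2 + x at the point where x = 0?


The slope of the tangent line equals f'(x) at the point.
f(x) = x^2 + x
f'(x) = 2x + 1
At x = 0:
f'(0) = 2 * 0 + 1
= 0 + 1
= 1

1


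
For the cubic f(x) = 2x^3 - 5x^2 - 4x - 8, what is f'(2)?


Differentiate f(x) = 2x^3 - 5x^2 - 4x - 8 term by term:
f'(x) = 6x^2 - 10x - 4
Substitute x = 2:
f'(2) = 6 * 2^2 - 10 * 2 - 4
= 24 - 20 - 4
= 0

0


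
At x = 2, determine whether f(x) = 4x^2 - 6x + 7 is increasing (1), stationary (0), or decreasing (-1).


Compute f'(x) to determine behavior:
f'(x) = 8x - 6
f'(2) = 8 * 2 - 6
= 16 - 6
= 10
Since f'(2) > 0, the function is increasing (1)

1


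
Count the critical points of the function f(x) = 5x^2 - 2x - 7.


Find where f'(x) = 0:
f'(x) = 10x - 2
Set f'(x) = 0:
10x - 2 = 0
x = 2 / 10 = 1/5
This is a linear equation in x, so there is exactly one solution.
Number of critical points: 1

1


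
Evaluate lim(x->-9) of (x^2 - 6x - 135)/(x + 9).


Direct substitution gives 0/0, so we factor the numerator.
Factor: (x^2 - 6x - 135) = (x + 9)(x - 15)
Cancel the common factor (x + 9):
(x^2 - 6x - 135)/(x + 9) = (x - 15)
Now substitute x = -9:
= (-9) - (15) = -24

-24


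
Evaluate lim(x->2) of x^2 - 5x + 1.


Since polynomials are continuous, we use direct substitution.
lim(x->2) of x^2 - 5x + 1
= 1 * 2^2 - 5 * 2 + 1
= 4 - 10 + 1
= -5

-5


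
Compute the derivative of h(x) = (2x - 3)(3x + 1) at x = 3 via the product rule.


Let u(x) = 2x - 3 and v(x) = 3x + 1
u'(x) = 2
v'(x) = 3
Product rule: h'(x) = u'(x)*v(x) + u(x)*v'(x)
= 2 * (3x + 1) + (2x - 3) * 3
At x = 3:
u(3) = 2 * 3 - 3 = 3
v(3) = 3 * 3 + 1 = 10
h'(3) = 2 * 10 + 3 * 3
= 20 + 9
= 29

29


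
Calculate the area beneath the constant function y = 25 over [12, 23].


The area under a constant function y = 25 is a rectangle.
Width = 23 - 12 = 11
Height = 25
Area = width * height
= 11 * 25
= 275

275


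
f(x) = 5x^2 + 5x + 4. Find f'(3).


Differentiate term by term using power and sum rules:
f(x) = 5x^2 + 5x + 4
f'(x) = 10x + 5
Substitute x = 3:
f'(3) = 10 * 3 + 5
= 30 + 5
= 35

35


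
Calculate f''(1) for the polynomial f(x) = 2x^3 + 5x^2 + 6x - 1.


First derivative:
f'(x) = 6x^2 + 10x + 6
Second derivative:
f''(x) = 12x + 10
Substitute x = 1:
f''(1) = 12 * 1 + 10
= 12 + 10
= 22

22


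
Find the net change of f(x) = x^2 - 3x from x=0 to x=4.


Net change = f(b) - f(a)
f(x) = x^2 - 3x
Compute f(4):
f(4) = 1 * 4^2 - 3 * 4 + 0
= 16 - 12 + 0
= 4
Compute f(0):
f(0) = 1 * 0^2 - 3 * 0 + 0
= 0 + 0 + 0
= 0
Net change = 4 - 0 = 4

4


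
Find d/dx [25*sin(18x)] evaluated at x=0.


Apply the chain rule to differentiate 25*sin(18x):
d/dx [25*sin(18x)]
= 25 * cos(18x) * d/dx(18x)
= 25 * 18 * cos(18x)
= 450 * cos(18x)
Evaluate at x = 0:
= 450 * cos(0)
= 450 * 1
= 450

450


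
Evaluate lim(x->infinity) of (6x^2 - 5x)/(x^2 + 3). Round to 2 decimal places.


For limits at infinity with equal-degree polynomials,
we compare leading coefficients.
Numerator leading term: 6x^2
Denominator leading term: x^2
Divide both by x^2:
lim = (6 - 5/x) / (1 + 3/x^2)
As x -> infinity, the 1/x and 1/x^2 terms vanish:
= 6/1 = 6 = 6.00

6.00


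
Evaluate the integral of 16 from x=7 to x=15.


The integral of a constant k over [a, b] equals k * (b - a).
integral from 7 to 15 of 16 dx
= 16 * (15 - 7)
= 16 * 8
= 128

128


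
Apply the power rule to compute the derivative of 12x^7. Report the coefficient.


We apply the power rule: d/dx [ax^n] = a*n * x^(n-1)
d/dx [12x^7]
= 12 * 7 * x^(7-1)
= 84x^6
The coefficient is 84

84


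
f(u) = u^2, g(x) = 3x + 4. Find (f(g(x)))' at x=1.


Using the chain rule: (f(g(x)))' = f'(g(x)) * g'(x)
First, find g(1):
g(1) = 3 * 1 + 4 = 7
Next, f'(u) = 2u
And g'(x) = 3
So f'(g(1)) * g'(1)
= 2 * 7 * 3
= 42

42


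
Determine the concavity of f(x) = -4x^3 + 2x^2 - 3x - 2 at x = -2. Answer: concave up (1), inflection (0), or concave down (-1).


Concavity is determined by the sign of f''(x).
f(x) = -4x^3 + 2x^2 - 3x - 2
f'(x) = -12x^2 + 4x - 3
f''(x) = -24x + 4
f''(-2) = -24 * (-2) + 4
= 48 + 4
= 52
Since f''(-2) > 0, the function is concave up (1)

1


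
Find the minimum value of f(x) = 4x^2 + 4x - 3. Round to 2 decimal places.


For a quadratic f(x) = ax^2 + bx + c with a > 0, the minimum is at the vertex.
Vertex x-coordinate: x = -b/(2a)
x = -(4) / (2 * 4)
x = -4/8 = -1/2
Substitute back to find the minimum value:
f(-1/2) = 4 * (-1/2)^2 + 4 * (-1/2) - 3
= 1 - 2 - 3
= -4 = -4.00

-4.00


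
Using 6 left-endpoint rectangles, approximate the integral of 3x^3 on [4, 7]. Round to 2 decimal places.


Left Riemann sum uses left endpoints of each subinterval.
Interval: [4, 7], n = 6
dx = (7 - 4) / 6 = 1/2
Left endpoints: [4, 9/2, 5, 11/2, 6, 13/2]
f values: [192, 2187/8, 375, 3993/8, 648, 6591/8]
Sum = dx * (sum of f values)
= 1/2 * 22491/8
= 22491/16 ≈ 1405.69

1405.69


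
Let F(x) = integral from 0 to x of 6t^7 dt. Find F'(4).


By the Fundamental Theorem of Calculus (Part 1):
If F(x) = integral from 0 to x of f(t) dt, then F'(x) = f(x)
Here f(t) = 6t^7
So F'(x) = 6x^7
Evaluate at x = 4:
F'(4) = 6 * 4^7
= 6 * 16384
= 98304

98304


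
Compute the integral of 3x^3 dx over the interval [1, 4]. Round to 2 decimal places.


Find the antiderivative of 3x^3:
F(x) = 3/4 * x^4
Apply the Fundamental Theorem of Calculus:
F(4) - F(1)
= 3/4 * 4^4 - 3/4 * 1^4
= 3/4 * (256 - 1)
= 3/4 * 255
= 765/4 = 191.25

191.25


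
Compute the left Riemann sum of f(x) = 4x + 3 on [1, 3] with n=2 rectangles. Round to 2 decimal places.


Left Riemann sum uses left endpoints of each subinterval.
Interval: [1, 3], n = 2
dx = (3 - 1) / 2 = 1
Left endpoints: [1, 2]
f values: [7, 11]
Sum = dx * (sum of f values)
= 1 * 18
= 18 = 18.00

18.00


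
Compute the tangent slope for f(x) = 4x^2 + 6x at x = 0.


The slope of the tangent line equals f'(x) at the point.
f(x) = 4x^2 + 6x
f'(x) = 8x + 6
At x = 0:
f'(0) = 8 * 0 + 6
= 0 + 6
= 6

6


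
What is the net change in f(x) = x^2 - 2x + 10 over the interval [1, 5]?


Net change = f(b) - f(a)
f(x) = x^2 - 2x + 10
Compute f(5):
f(5) = 1 * 5^2 - 2 * 5 + 10
= 25 - 10 + 10
= 25
Compute f(1):
f(1) = 1 * 1^2 - 2 * 1 + 10
= 1 - 2 + 10
= 9
Net change = 25 - 9 = 16

16


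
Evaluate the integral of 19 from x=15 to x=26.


The integral of a constant k over [a, b] equals k * (b - a).
integral from 15 to 26 of 19 dx
= 19 * (26 - 15)
= 19 * 11
= 209

209


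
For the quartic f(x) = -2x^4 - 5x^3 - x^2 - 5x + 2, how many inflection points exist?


Inflection points occur where f''(x) = 0 and concavity changes.
f(x) = -2x^4 - 5x^3 - x^2 - 5x + 2
f'(x) = -8x^3 - 15x^2 - 2x - 5
f''(x) = -24x^2 - 30x - 2
This is a quadratic in x. Use the discriminant to count real roots.
Discriminant = (-30)^2 - 4 * (-24) * (-2)
= 900 - 192
= 708
Since discriminant > 0, f''(x) = 0 has 2 distinct real solutions.
A quadratic with two distinct real roots changes sign at each root, so concavity changes at both.
Number of inflection points: 2

2


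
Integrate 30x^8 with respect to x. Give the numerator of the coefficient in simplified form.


Apply the power rule for integration:
integral of ax^n dx = a/(n+1) * x^(n+1) + C
integral of 30x^8 dx
= 30/9 * x^9 + C
= 10/3 * x^9 + C
The coefficient in lowest terms is 10/3, and its numerator is 10

10


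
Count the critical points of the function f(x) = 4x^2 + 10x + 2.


Find where f'(x) = 0:
f'(x) = 8x + 10
Set f'(x) = 0:
8x + 10 = 0
x = -10 / 8 = -5/4
This is a linear equation in x, so there is exactly one solution.
Number of critical points: 1

1


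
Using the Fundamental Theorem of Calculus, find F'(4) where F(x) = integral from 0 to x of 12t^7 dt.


By the Fundamental Theorem of Calculus (Part 1):
If F(x) = integral from 0 to x of f(t) dt, then F'(x) = f(x)
Here f(t) = 12t^7
So F'(x) = 12x^7
Evaluate at x = 4:
F'(4) = 12 * 4^7
= 12 * 16384
= 196608

196608


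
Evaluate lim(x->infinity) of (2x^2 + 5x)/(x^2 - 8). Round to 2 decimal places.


For limits at infinity with equal-degree polynomials,
we compare leading coefficients.
Numerator leading term: 2x^2
Denominator leading term: x^2
Divide both by x^2:
lim = (2 + 5/x) / (1 - 8/x^2)
As x -> infinity, the 1/x and 1/x^2 terms vanish:
= 2/1 = 2 = 2.00

2.00


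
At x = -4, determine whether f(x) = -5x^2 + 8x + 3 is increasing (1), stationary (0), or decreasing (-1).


Compute f'(x) to determine behavior:
f'(x) = -10x + 8
f'(-4) = -10 * (-4) + 8
= 40 + 8
= 48
Since f'(-4) > 0, the function is increasing (1)

1


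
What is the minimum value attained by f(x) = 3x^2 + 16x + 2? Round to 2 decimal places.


For a quadratic f(x) = ax^2 + bx + c with a > 0, the minimum is at the vertex.
Vertex x-coordinate: x = -b/(2a)
x = -(16) / (2 * 3)
x = -16/6 = -8/3
Substitute back to find the minimum value:
f(-8/3) = 3 * (-8/3)^2 + 16 * (-8/3) + 2
= 64/3 - 128/3 + 2
= -58/3 ≈ -19.33

-19.33


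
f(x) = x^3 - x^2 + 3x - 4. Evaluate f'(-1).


Differentiate f(x) = x^3 - x^2 + 3x - 4 term by term:
f'(x) = 3x^2 - 2x + 3
Substitute x = -1:
f'(-1) = 3 * (-1)^2 - 2 * (-1) + 3
= 3 + 2 + 3
= 8

8


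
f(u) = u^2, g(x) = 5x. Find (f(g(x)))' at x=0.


Using the chain rule: (f(g(x)))' = f'(g(x)) * g'(x)
First, find g(0):
g(0) = 5 * 0 + 0 = 0
Next, f'(u) = 2u
And g'(x) = 5
So f'(g(0)) * g'(0)
= 2 * 0 * 5
= 0

0


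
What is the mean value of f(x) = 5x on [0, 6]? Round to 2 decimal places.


Average value = 1/(b-a) * integral from a to b of f(x) dx
First compute the integral of 5x:
F(x) = (5/2)x^2
F(6) = 5/2 * 36 + 0 * 6 = 90
F(0) = 5/2 * 0 + 0 * 0 = 0
Integral = 90 - 0 = 90
Average = 90 / (6 - 0) = 90 / 6
= 15 = 15.00

15.00


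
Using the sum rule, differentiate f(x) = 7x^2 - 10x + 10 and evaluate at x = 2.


Differentiate term by term using power and sum rules:
f(x) = 7x^2 - 10x + 10
f'(x) = 14x - 10
Substitute x = 2:
f'(2) = 14 * 2 - 10
= 28 - 10
= 18

18


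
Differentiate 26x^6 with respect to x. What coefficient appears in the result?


We apply the power rule: d/dx [ax^n] = a*n * x^(n-1)
d/dx [26x^6]
= 26 * 6 * x^(6-1)
= 156x^5
The coefficient is 156

156


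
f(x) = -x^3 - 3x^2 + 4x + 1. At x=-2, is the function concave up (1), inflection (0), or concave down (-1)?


Concavity is determined by the sign of f''(x).
f(x) = -x^3 - 3x^2 + 4x + 1
f'(x) = -3x^2 - 6x + 4
f''(x) = -6x - 6
f''(-2) = -6 * (-2) - 6
= 12 - 6
= 6
Since f''(-2) > 0, the function is concave up (1)

1


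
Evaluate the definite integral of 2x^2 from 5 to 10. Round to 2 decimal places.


Find the antiderivative of 2x^2:
F(x) = 2/3 * x^3
Apply the Fundamental Theorem of Calculus:
F(10) - F(5)
= 2/3 * 10^3 - 2/3 * 5^3
= 2/3 * (1000 - 125)
= 2/3 * 875
= 1750/3 ≈ 583.33

583.33


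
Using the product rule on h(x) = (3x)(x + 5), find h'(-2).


Let u(x) = 3x and v(x) = x + 5
u'(x) = 3
v'(x) = 1
Product rule: h'(x) = u'(x)*v(x) + u(x)*v'(x)
= 3 * (x + 5) + (3x) * 1
At x = -2:
u(-2) = 3 * (-2) + 0 = -6
v(-2) = 1 * (-2) + 5 = 3
h'(-2) = 3 * 3 + (-6) * 1
= 9 - 6
= 3

3


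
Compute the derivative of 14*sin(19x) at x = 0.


Apply the chain rule to differentiate 14*sin(19x):
d/dx [14*sin(19x)]
= 14 * cos(19x) * d/dx(19x)
= 14 * 19 * cos(19x)
= 266 * cos(19x)
Evaluate at x = 0:
= 266 * cos(0)
= 266 * 1
= 266

266


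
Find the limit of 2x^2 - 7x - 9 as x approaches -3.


Since polynomials are continuous, we use direct substitution.
lim(x->-3) of 2x^2 - 7x - 9
= 2 * (-3)^2 - 7 * (-3) - 9
= 18 + 21 - 9
= 30

30


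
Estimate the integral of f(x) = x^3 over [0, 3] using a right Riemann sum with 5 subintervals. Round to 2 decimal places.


Right Riemann sum uses right endpoints of each subinterval.
Interval: [0, 3], n = 5
dx = (3 - 0) / 5 = 3/5
Right endpoints: [3/5, 6/5, 9/5, 12/5, 3]
f values: [27/125, 216/125, 729/125, 1728/125, 27]
Sum = dx * (sum of f values)
= 3/5 * 243/5
= 729/25 = 29.16

29.16
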